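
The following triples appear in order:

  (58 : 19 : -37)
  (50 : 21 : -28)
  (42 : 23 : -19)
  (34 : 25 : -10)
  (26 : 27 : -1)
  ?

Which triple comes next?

(18 : 29 : 8)

First part: −8 each step; 58, 50, 42, 34, 26 → 18.
Second part: +2 each step; 19, 21, 23, 25, 27 → 29.
Third part: +9 each step; -37, -28, -19, -10, -1 → 8.
Putting it together: (18 : 29 : 8).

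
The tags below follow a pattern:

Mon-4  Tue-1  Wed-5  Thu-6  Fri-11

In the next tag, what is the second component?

Second component — each term is the sum of the two before it: 4, 1, 5, 6, 11 → 17.

17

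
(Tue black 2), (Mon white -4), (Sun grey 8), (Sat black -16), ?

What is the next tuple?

(Fri white 32)

Day goes Tue, Mon, Sun, Sat → Fri (runs backward through the weekdays Mon→Sun).
Shade goes black, white, grey, black → white (repeats black → white → grey).
Third component: ×(-2) each step, so 2, -4, 8, -16 → 32.
Putting it together: (Fri white 32).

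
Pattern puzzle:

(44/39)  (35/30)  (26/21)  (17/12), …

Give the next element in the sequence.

For the first slot, −9 each step: 44, 35, 26, 17 → 8.
For the second slot, always 5 less than the first slot: 39, 30, 21, 12 → 3.
Putting it together: (8/3).

(8/3)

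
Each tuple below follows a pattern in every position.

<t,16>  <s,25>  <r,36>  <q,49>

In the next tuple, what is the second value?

64

Second value: perfect squares: 4², 5², 6², …, so 16, 25, 36, 49 → 64.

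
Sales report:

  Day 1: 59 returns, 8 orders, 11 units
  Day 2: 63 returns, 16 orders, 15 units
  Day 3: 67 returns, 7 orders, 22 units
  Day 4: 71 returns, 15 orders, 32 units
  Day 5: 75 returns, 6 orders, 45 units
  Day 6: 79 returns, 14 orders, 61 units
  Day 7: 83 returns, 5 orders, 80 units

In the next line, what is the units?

Units goes 11, 15, 22, 32, 45, 61, 80 → 102 (differences are 4, 7, 10, … (increasing by 3 each time)).

102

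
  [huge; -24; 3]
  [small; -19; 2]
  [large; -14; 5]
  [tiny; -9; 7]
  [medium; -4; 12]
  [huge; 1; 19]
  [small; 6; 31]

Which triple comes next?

Size goes huge, small, large, tiny, medium, huge, small → large (repeats huge → small → large → tiny → medium).
Second part — +5 each step: -24, -19, -14, -9, -4, 1, 6 → 11.
Third part: each term is the sum of the two before it; 3, 2, 5, 7, 12, 19, 31 → 50.
Combining the parts gives [large; 11; 50].

[large; 11; 50]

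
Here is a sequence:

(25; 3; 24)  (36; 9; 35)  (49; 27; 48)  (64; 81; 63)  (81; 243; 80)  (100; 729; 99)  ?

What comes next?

First slot: perfect squares: 5², 6², 7², …, so 25, 36, 49, 64, 81, 100 → 121.
Second slot: 3, 9, 27, 81, 243, 729 → 2187 (×3 each step).
Third slot — always 1 less than the first slot: 24, 35, 48, 63, 80, 99 → 120.
Putting it together: (121; 2187; 120).

(121; 2187; 120)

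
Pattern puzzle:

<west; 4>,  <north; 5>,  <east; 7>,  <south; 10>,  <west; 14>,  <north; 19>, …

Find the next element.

<east; 25>

Direction: west, north, east, south, west, north → east (repeats west → north → east → south).
For the second entry, differences are 1, 2, 3, … (increasing by 1 each time): 4, 5, 7, 10, 14, 19 → 25.
So the next element is <east; 25>.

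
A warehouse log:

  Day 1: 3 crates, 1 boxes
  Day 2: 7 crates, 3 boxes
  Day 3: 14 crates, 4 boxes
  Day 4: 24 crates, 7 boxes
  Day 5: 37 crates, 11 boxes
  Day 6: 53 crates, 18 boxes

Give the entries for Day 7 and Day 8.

Crates — differences are 4, 7, 10, … (increasing by 3 each time): 3, 7, 14, 24, 37, 53 → 72 → 94.
Boxes — each term is the sum of the two before it: 1, 3, 4, 7, 11, 18 → 29 → 47.
So the next two rows are 72 crates, 29 boxes and 94 crates, 47 boxes.

72 crates, 29 boxes; 94 crates, 47 boxes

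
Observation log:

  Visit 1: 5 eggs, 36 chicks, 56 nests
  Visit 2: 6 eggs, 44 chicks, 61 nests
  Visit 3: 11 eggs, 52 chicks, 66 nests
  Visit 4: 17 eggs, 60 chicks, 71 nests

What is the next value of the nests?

Nests: +5 each step, so 56, 61, 66, 71 → 76.

76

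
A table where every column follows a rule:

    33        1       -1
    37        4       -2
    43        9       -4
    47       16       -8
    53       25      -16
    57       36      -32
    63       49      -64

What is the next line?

For the first component, alternating steps +4, +6, +4, +6, …: 33, 37, 43, 47, 53, 57, 63 → 67.
Second component: 1, 4, 9, 16, 25, 36, 49 → 64 (perfect squares: 1², 2², 3², …).
For the third component, ×2 each step: -1, -2, -4, -8, -16, -32, -64 → -128.
So the next line is 67  64  -128.

67  64  -128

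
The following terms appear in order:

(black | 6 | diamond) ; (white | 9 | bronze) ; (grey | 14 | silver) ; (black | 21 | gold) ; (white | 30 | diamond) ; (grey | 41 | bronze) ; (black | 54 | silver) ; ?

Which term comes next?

Shade: repeats black → white → grey, so black, white, grey, black, white, grey, black → white.
Second component: differences are 3, 5, 7, … (increasing by 2 each time); 6, 9, 14, 21, 30, 41, 54 → 69.
Rank: repeats diamond → bronze → silver → gold, so diamond, bronze, silver, gold, diamond, bronze, silver → gold.
So the next term is (white | 69 | gold).

(white | 69 | gold)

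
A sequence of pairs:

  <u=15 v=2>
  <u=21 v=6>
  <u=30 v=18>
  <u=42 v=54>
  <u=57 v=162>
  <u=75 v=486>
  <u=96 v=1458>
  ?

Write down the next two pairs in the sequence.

U: differences are 6, 9, 12, … (increasing by 3 each time), so 15, 21, 30, 42, 57, 75, 96 → 120 → 147.
V: ×3 each step; 2, 6, 18, 54, 162, 486, 1458 → 4374 → 13122.
Putting the parts together: <u=120 v=4374> and then <u=147 v=13122>.

<u=120 v=4374>, <u=147 v=13122>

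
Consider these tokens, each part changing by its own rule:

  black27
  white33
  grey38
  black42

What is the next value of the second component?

45

For the shade, repeats black → white → grey: black, white, grey, black → white.
Second component: differences are 6, 5, 4, … (decreasing by 1 each time); 27, 33, 38, 42 → 45.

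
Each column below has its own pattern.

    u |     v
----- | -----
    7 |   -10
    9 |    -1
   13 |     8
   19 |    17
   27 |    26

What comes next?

37  35

Column u: 7, 9, 13, 19, 27 → 37 (differences are 2, 4, 6, … (increasing by 2 each time)).
Column v goes -10, -1, 8, 17, 26 → 35 (+9 each step).
Putting it together: 37  35.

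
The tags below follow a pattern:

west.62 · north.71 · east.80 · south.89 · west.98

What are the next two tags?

north.107, east.116

For the direction, repeats west → north → east → south: west, north, east, south, west → north → east.
Second component goes 62, 71, 80, 89, 98 → 107 → 116 (+9 each step).
Putting the parts together: north.107 and then east.116.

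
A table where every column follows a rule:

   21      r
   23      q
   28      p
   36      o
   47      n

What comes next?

61  m

First component: 21, 23, 28, 36, 47 → 61 (differences are 2, 5, 8, … (increasing by 3 each time)).
Letter: r, q, p, o, n → m (letters move back 1 place in the alphabet).
Putting it together: 61  m.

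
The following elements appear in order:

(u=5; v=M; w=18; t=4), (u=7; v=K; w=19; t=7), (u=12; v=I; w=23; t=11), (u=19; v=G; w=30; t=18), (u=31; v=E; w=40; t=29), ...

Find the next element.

(u=50; v=C; w=53; t=47)

U — each term is the sum of the two before it: 5, 7, 12, 19, 31 → 50.
V — letters move back 2 places in the alphabet: M, K, I, G, E → C.
W goes 18, 19, 23, 30, 40 → 53 (differences are 1, 4, 7, … (increasing by 3 each time)).
T — each term is the sum of the two before it: 4, 7, 11, 18, 29 → 47.
Combining the parts gives (u=50; v=C; w=53; t=47).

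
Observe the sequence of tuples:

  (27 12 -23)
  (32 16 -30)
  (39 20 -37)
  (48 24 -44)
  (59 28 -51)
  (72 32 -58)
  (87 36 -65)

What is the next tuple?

(104 40 -72)

For the first coordinate, differences are 5, 7, 9, … (increasing by 2 each time): 27, 32, 39, 48, 59, 72, 87 → 104.
Second coordinate: 12, 16, 20, 24, 28, 32, 36 → 40 (+4 each step).
Third coordinate: −7 each step, so -23, -30, -37, -44, -51, -58, -65 → -72.
Putting it together: (104 40 -72).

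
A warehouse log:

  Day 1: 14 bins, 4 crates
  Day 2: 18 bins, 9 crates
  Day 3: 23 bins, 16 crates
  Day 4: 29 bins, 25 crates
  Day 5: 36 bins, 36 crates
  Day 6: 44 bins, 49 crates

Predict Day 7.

Bins goes 14, 18, 23, 29, 36, 44 → 53 (differences are 4, 5, 6, … (increasing by 1 each time)).
Crates goes 4, 9, 16, 25, 36, 49 → 64 (perfect squares: 2², 3², 4², …).
Putting it together: 53 bins, 64 crates.

53 bins, 64 crates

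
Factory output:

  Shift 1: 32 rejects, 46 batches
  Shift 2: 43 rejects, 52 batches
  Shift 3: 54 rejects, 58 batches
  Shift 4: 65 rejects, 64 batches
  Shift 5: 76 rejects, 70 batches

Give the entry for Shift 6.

Rejects: +11 each step; 32, 43, 54, 65, 76 → 87.
For the batches, +6 each step: 46, 52, 58, 64, 70 → 76.
Combining the parts gives 87 rejects, 76 batches.

87 rejects, 76 batches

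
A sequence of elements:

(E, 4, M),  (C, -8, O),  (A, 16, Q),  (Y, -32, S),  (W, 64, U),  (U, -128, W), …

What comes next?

First letter goes E, C, A, Y, W, U → S (letters move back 2 places in the alphabet, wrapping A→Z).
Second entry: 4, -8, 16, -32, 64, -128 → 256 (×(-2) each step).
Second letter — letters move forward 2 places in the alphabet: M, O, Q, S, U, W → Y.
So the next element is (S, 256, Y).

(S, 256, Y)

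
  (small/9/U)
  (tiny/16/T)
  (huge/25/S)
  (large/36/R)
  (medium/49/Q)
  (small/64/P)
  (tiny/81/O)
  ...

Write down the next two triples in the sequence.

(huge/100/N), (large/121/M)

For the size, repeats small → tiny → huge → large → medium: small, tiny, huge, large, medium, small, tiny → huge → large.
Second part — perfect squares: 3², 4², 5², …: 9, 16, 25, 36, 49, 64, 81 → 100 → 121.
Letter: U, T, S, R, Q, P, O → N → M (letters move back 1 place in the alphabet).
So the next two triples are (huge/100/N) and (large/121/M).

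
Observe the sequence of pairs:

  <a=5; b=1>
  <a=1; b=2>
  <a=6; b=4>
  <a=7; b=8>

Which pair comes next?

<a=13; b=16>

A: each term is the sum of the two before it; 5, 1, 6, 7 → 13.
For the b, ×2 each step: 1, 2, 4, 8 → 16.
Putting it together: <a=13; b=16>.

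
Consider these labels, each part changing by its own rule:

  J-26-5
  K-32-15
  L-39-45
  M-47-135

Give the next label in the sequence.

Letter goes J, K, L, M → N (letters move forward 1 place in the alphabet).
Second component — differences are 6, 7, 8, … (increasing by 1 each time): 26, 32, 39, 47 → 56.
Third component: 5, 15, 45, 135 → 405 (×3 each step).
So the next label is N-56-405.

N-56-405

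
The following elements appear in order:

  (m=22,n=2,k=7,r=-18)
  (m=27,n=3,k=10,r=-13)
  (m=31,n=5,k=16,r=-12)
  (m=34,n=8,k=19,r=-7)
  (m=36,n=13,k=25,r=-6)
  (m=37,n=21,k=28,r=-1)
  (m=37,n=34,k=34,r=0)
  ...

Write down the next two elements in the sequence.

(m=36,n=55,k=37,r=5), (m=34,n=89,k=43,r=6)

For the m, differences are 5, 4, 3, … (decreasing by 1 each time): 22, 27, 31, 34, 36, 37, 37 → 36 → 34.
N goes 2, 3, 5, 8, 13, 21, 34 → 55 → 89 (each term is the sum of the two before it).
K — alternating steps +3, +6, +3, +6, …: 7, 10, 16, 19, 25, 28, 34 → 37 → 43.
R: alternating steps +5, +1, +5, +1, …, so -18, -13, -12, -7, -6, -1, 0 → 5 → 6.
So the next two elements are (m=36,n=55,k=37,r=5) and (m=34,n=89,k=43,r=6).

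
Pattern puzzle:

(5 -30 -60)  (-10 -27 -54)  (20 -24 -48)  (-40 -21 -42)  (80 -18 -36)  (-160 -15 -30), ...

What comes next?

First slot goes 5, -10, 20, -40, 80, -160 → 320 (×(-2) each step).
Second slot goes -30, -27, -24, -21, -18, -15 → -12 (+3 each step).
Third slot: always 2 × the second slot; -60, -54, -48, -42, -36, -30 → -24.
Combining the parts gives (320 -12 -24).

(320 -12 -24)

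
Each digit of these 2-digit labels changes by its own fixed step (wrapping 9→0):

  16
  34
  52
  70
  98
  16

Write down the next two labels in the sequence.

34 then 52

First digit: +2 each step, mod 10; 1, 3, 5, 7, 9, 1 → 3 → 5.
Second digit — −2 each step, mod 10: 6, 4, 2, 0, 8, 6 → 4 → 2.
So the next two labels are 34 and 52.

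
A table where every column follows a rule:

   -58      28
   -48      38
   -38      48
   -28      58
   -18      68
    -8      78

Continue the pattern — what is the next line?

2  88

First component: -58, -48, -38, -28, -18, -8 → 2 (+10 each step).
Second component: +10 each step; 28, 38, 48, 58, 68, 78 → 88.
Putting it together: 2  88.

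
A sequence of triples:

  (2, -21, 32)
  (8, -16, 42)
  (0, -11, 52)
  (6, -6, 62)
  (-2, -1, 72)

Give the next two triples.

First value — alternating steps +6, −8, +6, −8, …: 2, 8, 0, 6, -2 → 4 → -4.
Second value: +5 each step, so -21, -16, -11, -6, -1 → 4 → 9.
Third value: +10 each step; 32, 42, 52, 62, 72 → 82 → 92.
Putting the parts together: (4, 4, 82) and then (-4, 9, 92).

(4, 4, 82), (-4, 9, 92)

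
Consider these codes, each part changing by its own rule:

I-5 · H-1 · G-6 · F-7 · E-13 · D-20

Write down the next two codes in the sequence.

Letter: letters move back 1 place in the alphabet, so I, H, G, F, E, D → C → B.
Second component: each term is the sum of the two before it; 5, 1, 6, 7, 13, 20 → 33 → 53.
Putting the parts together: C-33 and then B-53.

C-33, B-53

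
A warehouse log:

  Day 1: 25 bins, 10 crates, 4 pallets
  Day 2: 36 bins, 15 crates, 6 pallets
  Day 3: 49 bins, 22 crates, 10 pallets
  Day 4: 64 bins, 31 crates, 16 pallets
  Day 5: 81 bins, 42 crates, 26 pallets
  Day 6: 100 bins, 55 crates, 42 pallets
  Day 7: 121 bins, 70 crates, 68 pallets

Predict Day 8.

Bins goes 25, 36, 49, 64, 81, 100, 121 → 144 (perfect squares: 5², 6², 7², …).
Crates: differences are 5, 7, 9, … (increasing by 2 each time), so 10, 15, 22, 31, 42, 55, 70 → 87.
Pallets: each term is the sum of the two before it, so 4, 6, 10, 16, 26, 42, 68 → 110.
Putting it together: 144 bins, 87 crates, 110 pallets.

144 bins, 87 crates, 110 pallets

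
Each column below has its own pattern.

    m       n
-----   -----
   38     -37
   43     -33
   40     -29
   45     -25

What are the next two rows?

42  -21; 47  -17

Column m goes 38, 43, 40, 45 → 42 → 47 (alternating steps +5, −3, +5, −3, …).
Column n: -37, -33, -29, -25 → -21 → -17 (+4 each step).
So the next two rows are 42  -21 and 47  -17.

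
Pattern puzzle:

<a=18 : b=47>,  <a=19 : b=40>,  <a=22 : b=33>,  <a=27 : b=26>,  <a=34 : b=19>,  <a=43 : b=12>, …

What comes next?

A: differences are 1, 3, 5, … (increasing by 2 each time), so 18, 19, 22, 27, 34, 43 → 54.
B — −7 each step: 47, 40, 33, 26, 19, 12 → 5.
Combining the parts gives <a=54 : b=5>.

<a=54 : b=5>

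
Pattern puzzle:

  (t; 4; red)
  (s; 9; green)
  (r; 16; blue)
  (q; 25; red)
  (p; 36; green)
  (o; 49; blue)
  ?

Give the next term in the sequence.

(n; 64; red)

Letter — letters move back 1 place in the alphabet: t, s, r, q, p, o → n.
For the second component, perfect squares: 2², 3², 4², …: 4, 9, 16, 25, 36, 49 → 64.
For the colour, repeats red → green → blue: red, green, blue, red, green, blue → red.
Putting it together: (n; 64; red).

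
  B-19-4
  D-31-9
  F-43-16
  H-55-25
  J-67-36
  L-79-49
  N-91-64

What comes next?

P-103-81

Letter: B, D, F, H, J, L, N → P (letters move forward 2 places in the alphabet).
Second component: 19, 31, 43, 55, 67, 79, 91 → 103 (+12 each step).
Third component: perfect squares: 2², 3², 4², …; 4, 9, 16, 25, 36, 49, 64 → 81.
Putting it together: P-103-81.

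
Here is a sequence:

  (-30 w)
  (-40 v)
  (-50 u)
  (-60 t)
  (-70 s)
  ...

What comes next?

(-80 r)

First value: -30, -40, -50, -60, -70 → -80 (−10 each step).
Letter: w, v, u, t, s → r (letters move back 1 place in the alphabet).
So the next element is (-80 r).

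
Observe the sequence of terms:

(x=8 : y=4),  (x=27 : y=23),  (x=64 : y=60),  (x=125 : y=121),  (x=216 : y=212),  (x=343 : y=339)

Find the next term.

(x=512 : y=508)

X: 8, 27, 64, 125, 216, 343 → 512 (perfect cubes: 2³, 3³, 4³, …).
For the y, always 4 less than the x: 4, 23, 60, 121, 212, 339 → 508.
Combining the parts gives (x=512 : y=508).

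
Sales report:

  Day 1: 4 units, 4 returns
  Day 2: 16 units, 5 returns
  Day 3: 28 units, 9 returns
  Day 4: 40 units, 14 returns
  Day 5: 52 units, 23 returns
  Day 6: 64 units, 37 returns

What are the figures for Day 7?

76 units, 60 returns

Units: +12 each step; 4, 16, 28, 40, 52, 64 → 76.
Returns: each term is the sum of the two before it; 4, 5, 9, 14, 23, 37 → 60.
Putting it together: 76 units, 60 returns.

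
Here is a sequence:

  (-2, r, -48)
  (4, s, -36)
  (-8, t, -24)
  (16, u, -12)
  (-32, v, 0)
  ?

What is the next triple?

(64, w, 12)

First entry: ×(-2) each step; -2, 4, -8, 16, -32 → 64.
Letter: r, s, t, u, v → w (letters move forward 1 place in the alphabet).
Third entry — +12 each step: -48, -36, -24, -12, 0 → 12.
Putting it together: (64, w, 12).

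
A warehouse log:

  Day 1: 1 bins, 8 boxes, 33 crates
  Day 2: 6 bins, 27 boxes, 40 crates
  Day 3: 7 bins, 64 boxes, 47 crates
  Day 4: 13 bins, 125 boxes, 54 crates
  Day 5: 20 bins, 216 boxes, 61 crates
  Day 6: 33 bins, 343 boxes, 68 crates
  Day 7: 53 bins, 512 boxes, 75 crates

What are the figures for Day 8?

Bins: each term is the sum of the two before it, so 1, 6, 7, 13, 20, 33, 53 → 86.
For the boxes, perfect cubes: 2³, 3³, 4³, …: 8, 27, 64, 125, 216, 343, 512 → 729.
Crates — +7 each step: 33, 40, 47, 54, 61, 68, 75 → 82.
Combining the parts gives 86 bins, 729 boxes, 82 crates.

86 bins, 729 boxes, 82 crates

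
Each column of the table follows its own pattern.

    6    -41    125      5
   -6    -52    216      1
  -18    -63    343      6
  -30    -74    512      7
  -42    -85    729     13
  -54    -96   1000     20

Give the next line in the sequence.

-66  -107  1331  33

First component: 6, -6, -18, -30, -42, -54 → -66 (−12 each step).
Second component: -41, -52, -63, -74, -85, -96 → -107 (−11 each step).
Third component: perfect cubes: 5³, 6³, 7³, …; 125, 216, 343, 512, 729, 1000 → 1331.
Fourth component: each term is the sum of the two before it; 5, 1, 6, 7, 13, 20 → 33.
Combining the parts gives -66  -107  1331  33.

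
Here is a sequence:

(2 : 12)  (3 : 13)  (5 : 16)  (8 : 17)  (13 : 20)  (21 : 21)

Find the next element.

(34 : 24)

First component goes 2, 3, 5, 8, 13, 21 → 34 (each term is the sum of the two before it).
For the second component, alternating steps +1, +3, +1, +3, …: 12, 13, 16, 17, 20, 21 → 24.
So the next element is (34 : 24).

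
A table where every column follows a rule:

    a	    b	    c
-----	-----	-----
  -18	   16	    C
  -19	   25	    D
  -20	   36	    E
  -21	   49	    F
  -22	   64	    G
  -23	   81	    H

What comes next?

-24  100  I

Column a: −1 each step; -18, -19, -20, -21, -22, -23 → -24.
Column b: 16, 25, 36, 49, 64, 81 → 100 (perfect squares: 4², 5², 6², …).
For the column c, letters move forward 1 place in the alphabet: C, D, E, F, G, H → I.
Putting it together: -24  100  I.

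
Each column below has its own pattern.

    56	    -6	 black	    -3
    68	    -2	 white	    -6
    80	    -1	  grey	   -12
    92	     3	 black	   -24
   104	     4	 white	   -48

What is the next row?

First component: +12 each step; 56, 68, 80, 92, 104 → 116.
Second component goes -6, -2, -1, 3, 4 → 8 (alternating steps +4, +1, +4, +1, …).
Shade: black, white, grey, black, white → grey (repeats black → white → grey).
Fourth component: -3, -6, -12, -24, -48 → -96 (×2 each step).
Putting it together: 116  8  grey  -96.

116  8  grey  -96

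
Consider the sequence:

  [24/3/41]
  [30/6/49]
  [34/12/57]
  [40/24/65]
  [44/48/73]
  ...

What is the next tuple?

First coordinate — alternating steps +6, +4, +6, +4, …: 24, 30, 34, 40, 44 → 50.
Second coordinate: 3, 6, 12, 24, 48 → 96 (×2 each step).
Third coordinate — +8 each step: 41, 49, 57, 65, 73 → 81.
So the next tuple is [50/96/81].

[50/96/81]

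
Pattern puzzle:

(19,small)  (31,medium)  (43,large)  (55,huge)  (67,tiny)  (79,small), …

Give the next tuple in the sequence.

(91,medium)

First component goes 19, 31, 43, 55, 67, 79 → 91 (+12 each step).
Size: small, medium, large, huge, tiny, small → medium (repeats small → medium → large → huge → tiny).
Putting it together: (91,medium).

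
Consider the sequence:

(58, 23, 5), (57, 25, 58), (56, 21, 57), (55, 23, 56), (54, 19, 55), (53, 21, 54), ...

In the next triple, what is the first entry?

First entry — −1 each step: 58, 57, 56, 55, 54, 53 → 52.

52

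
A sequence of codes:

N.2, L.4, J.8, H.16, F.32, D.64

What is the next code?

Letter: letters move back 2 places in the alphabet, so N, L, J, H, F, D → B.
Second component — ×2 each step: 2, 4, 8, 16, 32, 64 → 128.
So the next code is B.128.

B.128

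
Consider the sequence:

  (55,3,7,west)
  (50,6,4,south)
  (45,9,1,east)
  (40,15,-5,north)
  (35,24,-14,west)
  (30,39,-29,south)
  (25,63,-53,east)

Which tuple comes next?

First value: −5 each step, so 55, 50, 45, 40, 35, 30, 25 → 20.
For the second value, each term is the sum of the two before it: 3, 6, 9, 15, 24, 39, 63 → 102.
For the third value, together with the second value always sums to 10: 7, 4, 1, -5, -14, -29, -53 → -92.
Direction — repeats west → south → east → north: west, south, east, north, west, south, east → north.
So the next tuple is (20,102,-92,north).

(20,102,-92,north)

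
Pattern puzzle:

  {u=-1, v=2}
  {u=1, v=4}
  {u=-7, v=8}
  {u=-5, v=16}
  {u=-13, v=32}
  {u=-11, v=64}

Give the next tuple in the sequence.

{u=-19, v=128}

U — alternating steps +2, −8, +2, −8, …: -1, 1, -7, -5, -13, -11 → -19.
V: ×2 each step, so 2, 4, 8, 16, 32, 64 → 128.
Combining the parts gives {u=-19, v=128}.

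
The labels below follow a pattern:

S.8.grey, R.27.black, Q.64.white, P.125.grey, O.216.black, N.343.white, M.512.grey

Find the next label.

Letter: S, R, Q, P, O, N, M → L (letters move back 1 place in the alphabet).
Second component: perfect cubes: 2³, 3³, 4³, …, so 8, 27, 64, 125, 216, 343, 512 → 729.
Shade goes grey, black, white, grey, black, white, grey → black (repeats grey → black → white).
Putting it together: L.729.black.

L.729.black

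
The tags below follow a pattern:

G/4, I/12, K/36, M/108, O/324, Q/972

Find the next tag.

For the letter, letters move forward 2 places in the alphabet: G, I, K, M, O, Q → S.
Second component goes 4, 12, 36, 108, 324, 972 → 2916 (×3 each step).
So the next tag is S/2916.

S/2916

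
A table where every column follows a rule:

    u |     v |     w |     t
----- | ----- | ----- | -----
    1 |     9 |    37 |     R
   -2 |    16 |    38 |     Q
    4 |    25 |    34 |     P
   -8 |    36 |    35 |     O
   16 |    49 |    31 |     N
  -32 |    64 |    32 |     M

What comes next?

64  81  28  L

Column u: 1, -2, 4, -8, 16, -32 → 64 (×(-2) each step).
Column v: perfect squares: 3², 4², 5², …, so 9, 16, 25, 36, 49, 64 → 81.
Column w: alternating steps +1, −4, +1, −4, …, so 37, 38, 34, 35, 31, 32 → 28.
Column t: R, Q, P, O, N, M → L (letters move back 1 place in the alphabet).
Putting it together: 64  81  28  L.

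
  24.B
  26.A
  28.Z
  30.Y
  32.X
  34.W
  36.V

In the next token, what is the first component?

38

First component: +2 each step; 24, 26, 28, 30, 32, 34, 36 → 38.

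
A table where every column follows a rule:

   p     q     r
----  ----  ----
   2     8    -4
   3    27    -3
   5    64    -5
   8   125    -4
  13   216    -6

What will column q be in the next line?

343

For the column q, perfect cubes: 2³, 3³, 4³, …: 8, 27, 64, 125, 216 → 343.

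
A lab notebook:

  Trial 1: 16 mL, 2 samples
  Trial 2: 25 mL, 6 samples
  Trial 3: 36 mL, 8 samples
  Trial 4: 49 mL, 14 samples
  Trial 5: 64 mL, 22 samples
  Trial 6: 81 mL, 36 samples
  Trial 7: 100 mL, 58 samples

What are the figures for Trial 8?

121 mL, 94 samples

For the mL, perfect squares: 4², 5², 6², …: 16, 25, 36, 49, 64, 81, 100 → 121.
Samples goes 2, 6, 8, 14, 22, 36, 58 → 94 (each term is the sum of the two before it).
Combining the parts gives 121 mL, 94 samples.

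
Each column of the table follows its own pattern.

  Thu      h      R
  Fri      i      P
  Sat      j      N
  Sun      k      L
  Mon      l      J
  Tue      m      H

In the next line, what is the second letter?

F

For the second letter, letters move back 2 places in the alphabet: R, P, N, L, J, H → F.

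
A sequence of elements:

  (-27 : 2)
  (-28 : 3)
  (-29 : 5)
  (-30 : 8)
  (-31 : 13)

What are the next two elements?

First part — −1 each step: -27, -28, -29, -30, -31 → -32 → -33.
Second part: each term is the sum of the two before it, so 2, 3, 5, 8, 13 → 21 → 34.
Putting the parts together: (-32 : 21) and then (-33 : 34).

(-32 : 21), (-33 : 34)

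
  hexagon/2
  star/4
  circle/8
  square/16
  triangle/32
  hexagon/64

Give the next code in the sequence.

star/128

For the shape, repeats hexagon → star → circle → square → triangle: hexagon, star, circle, square, triangle, hexagon → star.
Second component goes 2, 4, 8, 16, 32, 64 → 128 (×2 each step).
Combining the parts gives star/128.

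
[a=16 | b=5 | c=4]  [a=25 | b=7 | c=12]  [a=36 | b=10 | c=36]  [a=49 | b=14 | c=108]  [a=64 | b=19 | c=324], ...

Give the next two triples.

[a=81 | b=25 | c=972], [a=100 | b=32 | c=2916]

A — perfect squares: 4², 5², 6², …: 16, 25, 36, 49, 64 → 81 → 100.
B — differences are 2, 3, 4, … (increasing by 1 each time): 5, 7, 10, 14, 19 → 25 → 32.
C: ×3 each step; 4, 12, 36, 108, 324 → 972 → 2916.
Putting the parts together: [a=81 | b=25 | c=972] and then [a=100 | b=32 | c=2916].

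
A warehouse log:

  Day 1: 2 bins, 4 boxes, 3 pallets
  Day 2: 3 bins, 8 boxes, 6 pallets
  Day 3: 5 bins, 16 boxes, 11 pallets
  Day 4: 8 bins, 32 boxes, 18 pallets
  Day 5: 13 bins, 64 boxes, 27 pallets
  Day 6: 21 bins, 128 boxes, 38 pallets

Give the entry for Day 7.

Bins goes 2, 3, 5, 8, 13, 21 → 34 (each term is the sum of the two before it).
Boxes: ×2 each step; 4, 8, 16, 32, 64, 128 → 256.
Pallets: differences are 3, 5, 7, … (increasing by 2 each time); 3, 6, 11, 18, 27, 38 → 51.
So the next row is 34 bins, 256 boxes, 51 pallets.

34 bins, 256 boxes, 51 pallets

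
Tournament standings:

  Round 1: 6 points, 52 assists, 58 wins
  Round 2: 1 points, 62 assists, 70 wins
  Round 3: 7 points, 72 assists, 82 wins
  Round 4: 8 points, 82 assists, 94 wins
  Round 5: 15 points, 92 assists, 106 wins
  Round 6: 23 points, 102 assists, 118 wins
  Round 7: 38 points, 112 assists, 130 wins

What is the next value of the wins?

142

Wins — +12 each step: 58, 70, 82, 94, 106, 118, 130 → 142.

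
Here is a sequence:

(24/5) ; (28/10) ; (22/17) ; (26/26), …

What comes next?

First component goes 24, 28, 22, 26 → 20 (alternating steps +4, −6, +4, −6, …).
For the second component, differences are 5, 7, 9, … (increasing by 2 each time): 5, 10, 17, 26 → 37.
So the next element is (20/37).

(20/37)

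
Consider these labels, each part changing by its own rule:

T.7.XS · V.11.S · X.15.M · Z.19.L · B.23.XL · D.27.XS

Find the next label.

Letter: letters move forward 2 places in the alphabet, wrapping Z→A, so T, V, X, Z, B, D → F.
Second component goes 7, 11, 15, 19, 23, 27 → 31 (+4 each step).
Size — repeats XS → S → M → L → XL: XS, S, M, L, XL, XS → S.
Putting it together: F.31.S.

F.31.S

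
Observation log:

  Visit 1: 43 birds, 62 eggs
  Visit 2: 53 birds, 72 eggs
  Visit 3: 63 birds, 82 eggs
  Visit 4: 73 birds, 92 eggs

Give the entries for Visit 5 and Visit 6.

83 birds, 102 eggs; 93 birds, 112 eggs

Birds goes 43, 53, 63, 73 → 83 → 93 (+10 each step).
Eggs — +10 each step: 62, 72, 82, 92 → 102 → 112.
So the next two rows are 83 birds, 102 eggs and 93 birds, 112 eggs.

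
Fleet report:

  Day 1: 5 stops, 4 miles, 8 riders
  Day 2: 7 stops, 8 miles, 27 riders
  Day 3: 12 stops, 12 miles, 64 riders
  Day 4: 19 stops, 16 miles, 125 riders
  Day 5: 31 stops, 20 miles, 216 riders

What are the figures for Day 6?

50 stops, 24 miles, 343 riders

Stops: 5, 7, 12, 19, 31 → 50 (each term is the sum of the two before it).
Miles: +4 each step; 4, 8, 12, 16, 20 → 24.
Riders: perfect cubes: 2³, 3³, 4³, …, so 8, 27, 64, 125, 216 → 343.
Combining the parts gives 50 stops, 24 miles, 343 riders.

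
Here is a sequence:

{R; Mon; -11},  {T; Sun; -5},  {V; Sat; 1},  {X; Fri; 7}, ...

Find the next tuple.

{Z; Thu; 13}

Letter: letters move forward 2 places in the alphabet; R, T, V, X → Z.
Day: Mon, Sun, Sat, Fri → Thu (runs backward through the weekdays Mon→Sun).
Third entry: -11, -5, 1, 7 → 13 (+6 each step).
So the next tuple is {Z; Thu; 13}.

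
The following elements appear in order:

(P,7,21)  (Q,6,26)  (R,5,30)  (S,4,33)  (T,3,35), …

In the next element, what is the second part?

2

Second part — −1 each step: 7, 6, 5, 4, 3 → 2.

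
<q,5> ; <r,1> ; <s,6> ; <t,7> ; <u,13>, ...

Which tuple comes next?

Letter goes q, r, s, t, u → v (letters move forward 1 place in the alphabet).
Second entry: 5, 1, 6, 7, 13 → 20 (each term is the sum of the two before it).
So the next tuple is <v,20>.

<v,20>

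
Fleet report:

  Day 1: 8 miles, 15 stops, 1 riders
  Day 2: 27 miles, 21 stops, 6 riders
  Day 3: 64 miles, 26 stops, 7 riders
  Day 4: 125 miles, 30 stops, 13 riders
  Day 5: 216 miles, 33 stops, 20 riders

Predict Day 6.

343 miles, 35 stops, 33 riders

For the miles, perfect cubes: 2³, 3³, 4³, …: 8, 27, 64, 125, 216 → 343.
Stops goes 15, 21, 26, 30, 33 → 35 (differences are 6, 5, 4, … (decreasing by 1 each time)).
Riders goes 1, 6, 7, 13, 20 → 33 (each term is the sum of the two before it).
Combining the parts gives 343 miles, 35 stops, 33 riders.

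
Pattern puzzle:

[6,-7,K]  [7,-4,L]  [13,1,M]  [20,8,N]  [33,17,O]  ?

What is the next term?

First component goes 6, 7, 13, 20, 33 → 53 (each term is the sum of the two before it).
Second component: -7, -4, 1, 8, 17 → 28 (differences are 3, 5, 7, … (increasing by 2 each time)).
For the letter, letters move forward 1 place in the alphabet: K, L, M, N, O → P.
Putting it together: [53,28,P].

[53,28,P]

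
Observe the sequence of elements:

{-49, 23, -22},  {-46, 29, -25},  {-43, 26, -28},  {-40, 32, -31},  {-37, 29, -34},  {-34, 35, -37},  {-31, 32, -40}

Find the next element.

{-28, 38, -43}

First slot: +3 each step, so -49, -46, -43, -40, -37, -34, -31 → -28.
Second slot: 23, 29, 26, 32, 29, 35, 32 → 38 (alternating steps +6, −3, +6, −3, …).
Third slot: −3 each step; -22, -25, -28, -31, -34, -37, -40 → -43.
Combining the parts gives {-28, 38, -43}.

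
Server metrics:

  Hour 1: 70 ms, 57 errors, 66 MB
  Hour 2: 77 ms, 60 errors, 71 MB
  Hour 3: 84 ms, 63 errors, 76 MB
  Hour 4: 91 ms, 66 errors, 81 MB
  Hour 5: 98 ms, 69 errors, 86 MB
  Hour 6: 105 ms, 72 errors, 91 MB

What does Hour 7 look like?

112 ms, 75 errors, 96 MB

Ms: 70, 77, 84, 91, 98, 105 → 112 (+7 each step).
For the errors, +3 each step: 57, 60, 63, 66, 69, 72 → 75.
MB: +5 each step; 66, 71, 76, 81, 86, 91 → 96.
Putting it together: 112 ms, 75 errors, 96 MB.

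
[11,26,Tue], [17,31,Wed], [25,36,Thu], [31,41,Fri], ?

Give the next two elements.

First value goes 11, 17, 25, 31 → 39 → 45 (alternating steps +6, +8, +6, +8, …).
Second value goes 26, 31, 36, 41 → 46 → 51 (+5 each step).
Day: Tue, Wed, Thu, Fri → Sat → Sun (runs through the weekdays Mon→Sun).
So the next two elements are [39,46,Sat] and [45,51,Sun].

[39,46,Sat], [45,51,Sun]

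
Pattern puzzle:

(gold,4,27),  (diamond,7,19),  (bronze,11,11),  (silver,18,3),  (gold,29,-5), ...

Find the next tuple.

Rank — repeats gold → diamond → bronze → silver: gold, diamond, bronze, silver, gold → diamond.
For the second value, each term is the sum of the two before it: 4, 7, 11, 18, 29 → 47.
Third value goes 27, 19, 11, 3, -5 → -13 (−8 each step).
Combining the parts gives (diamond,47,-13).

(diamond,47,-13)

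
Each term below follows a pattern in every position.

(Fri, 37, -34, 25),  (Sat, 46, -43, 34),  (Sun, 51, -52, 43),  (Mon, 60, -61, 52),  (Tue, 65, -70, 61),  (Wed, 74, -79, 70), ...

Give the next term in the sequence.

(Thu, 79, -88, 79)

Day goes Fri, Sat, Sun, Mon, Tue, Wed → Thu (runs through the weekdays Mon→Sun).
Second value: alternating steps +9, +5, +9, +5, …, so 37, 46, 51, 60, 65, 74 → 79.
Third value — −9 each step: -34, -43, -52, -61, -70, -79 → -88.
Fourth value — together with the third value always sums to -9: 25, 34, 43, 52, 61, 70 → 79.
Putting it together: (Thu, 79, -88, 79).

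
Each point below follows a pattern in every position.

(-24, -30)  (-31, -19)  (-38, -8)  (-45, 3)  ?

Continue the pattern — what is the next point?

(-52, 14)

First component — −7 each step: -24, -31, -38, -45 → -52.
Second component goes -30, -19, -8, 3 → 14 (+11 each step).
So the next point is (-52, 14).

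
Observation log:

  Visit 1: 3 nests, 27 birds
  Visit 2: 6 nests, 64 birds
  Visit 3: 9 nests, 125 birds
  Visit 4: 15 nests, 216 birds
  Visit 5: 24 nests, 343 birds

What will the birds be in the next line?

Nests: 3, 6, 9, 15, 24 → 39 (each term is the sum of the two before it).
For the birds, perfect cubes: 3³, 4³, 5³, …: 27, 64, 125, 216, 343 → 512.

512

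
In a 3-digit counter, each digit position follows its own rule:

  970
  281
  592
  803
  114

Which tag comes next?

First digit: 9, 2, 5, 8, 1 → 4 (+3 each step, mod 10).
Second digit: +1 each step, mod 10, so 7, 8, 9, 0, 1 → 2.
Third digit: 0, 1, 2, 3, 4 → 5 (+1 each step, mod 10).
Combining the parts gives 425.

425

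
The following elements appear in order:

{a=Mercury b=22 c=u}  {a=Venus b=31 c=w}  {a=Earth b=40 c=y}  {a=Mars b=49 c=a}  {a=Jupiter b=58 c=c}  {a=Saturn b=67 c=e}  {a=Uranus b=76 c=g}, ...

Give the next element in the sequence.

For the a, runs through the planets Mercury→Neptune: Mercury, Venus, Earth, Mars, Jupiter, Saturn, Uranus → Neptune.
B: +9 each step; 22, 31, 40, 49, 58, 67, 76 → 85.
C goes u, w, y, a, c, e, g → i (letters move forward 2 places in the alphabet, wrapping Z→A).
Putting it together: {a=Neptune b=85 c=i}.

{a=Neptune b=85 c=i}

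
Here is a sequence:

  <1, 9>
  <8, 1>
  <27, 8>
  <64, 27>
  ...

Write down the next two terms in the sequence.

For the first slot, perfect cubes: 1³, 2³, 3³, …: 1, 8, 27, 64 → 125 → 216.
Second slot: always the previous value of the first slot, so 9, 1, 8, 27 → 64 → 125.
Putting the parts together: <125, 64> and then <216, 125>.

<125, 64>, <216, 125>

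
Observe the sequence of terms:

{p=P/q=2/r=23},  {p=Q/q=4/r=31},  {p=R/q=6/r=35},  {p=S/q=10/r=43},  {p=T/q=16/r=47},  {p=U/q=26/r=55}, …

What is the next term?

{p=V/q=42/r=59}

For the p, letters move forward 1 place in the alphabet: P, Q, R, S, T, U → V.
Q — each term is the sum of the two before it: 2, 4, 6, 10, 16, 26 → 42.
R: 23, 31, 35, 43, 47, 55 → 59 (alternating steps +8, +4, +8, +4, …).
Combining the parts gives {p=V/q=42/r=59}.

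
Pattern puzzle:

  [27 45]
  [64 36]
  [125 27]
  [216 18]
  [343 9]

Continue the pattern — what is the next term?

[512 0]

First component — perfect cubes: 3³, 4³, 5³, …: 27, 64, 125, 216, 343 → 512.
Second component — −9 each step: 45, 36, 27, 18, 9 → 0.
Putting it together: [512 0].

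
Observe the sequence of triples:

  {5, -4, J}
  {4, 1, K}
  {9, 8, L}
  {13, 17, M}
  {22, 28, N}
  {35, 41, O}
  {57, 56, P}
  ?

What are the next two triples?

{92, 73, Q}, {149, 92, R}

First entry: each term is the sum of the two before it; 5, 4, 9, 13, 22, 35, 57 → 92 → 149.
Second entry — differences are 5, 7, 9, … (increasing by 2 each time): -4, 1, 8, 17, 28, 41, 56 → 73 → 92.
Letter goes J, K, L, M, N, O, P → Q → R (letters move forward 1 place in the alphabet).
Putting the parts together: {92, 73, Q} and then {149, 92, R}.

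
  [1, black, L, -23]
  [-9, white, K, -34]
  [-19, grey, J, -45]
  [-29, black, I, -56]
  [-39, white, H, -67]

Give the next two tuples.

First component — −10 each step: 1, -9, -19, -29, -39 → -49 → -59.
For the shade, repeats black → white → grey: black, white, grey, black, white → grey → black.
Letter: letters move back 1 place in the alphabet; L, K, J, I, H → G → F.
Fourth component — −11 each step: -23, -34, -45, -56, -67 → -78 → -89.
So the next two tuples are [-49, grey, G, -78] and [-59, black, F, -89].

[-49, grey, G, -78], [-59, black, F, -89]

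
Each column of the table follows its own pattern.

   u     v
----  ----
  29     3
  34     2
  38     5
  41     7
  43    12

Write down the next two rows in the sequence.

Column u goes 29, 34, 38, 41, 43 → 44 → 44 (differences are 5, 4, 3, … (decreasing by 1 each time)).
Column v goes 3, 2, 5, 7, 12 → 19 → 31 (each term is the sum of the two before it).
Putting the parts together: 44  19 and then 44  31.

44  19; 44  31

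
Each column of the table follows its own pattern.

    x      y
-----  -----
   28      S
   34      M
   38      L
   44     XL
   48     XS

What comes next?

54  S

Column x goes 28, 34, 38, 44, 48 → 54 (alternating steps +6, +4, +6, +4, …).
Column y: S, M, L, XL, XS → S (runs through clothing sizes XS→XL).
Putting it together: 54  S.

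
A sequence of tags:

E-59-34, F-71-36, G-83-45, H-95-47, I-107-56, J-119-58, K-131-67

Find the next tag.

L-143-69

Letter: letters move forward 1 place in the alphabet; E, F, G, H, I, J, K → L.
Second component: +12 each step; 59, 71, 83, 95, 107, 119, 131 → 143.
Third component — alternating steps +2, +9, +2, +9, …: 34, 36, 45, 47, 56, 58, 67 → 69.
Combining the parts gives L-143-69.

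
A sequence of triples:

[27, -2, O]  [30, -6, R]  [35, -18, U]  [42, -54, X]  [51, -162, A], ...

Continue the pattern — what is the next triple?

[62, -486, D]

First component: 27, 30, 35, 42, 51 → 62 (differences are 3, 5, 7, … (increasing by 2 each time)).
For the second component, ×3 each step: -2, -6, -18, -54, -162 → -486.
For the letter, letters move forward 3 places in the alphabet, wrapping Z→A: O, R, U, X, A → D.
So the next triple is [62, -486, D].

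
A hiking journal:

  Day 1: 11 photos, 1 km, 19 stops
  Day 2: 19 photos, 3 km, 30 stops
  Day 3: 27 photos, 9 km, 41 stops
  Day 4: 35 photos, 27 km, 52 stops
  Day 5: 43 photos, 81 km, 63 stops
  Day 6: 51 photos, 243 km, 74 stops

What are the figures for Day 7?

59 photos, 729 km, 85 stops

Photos goes 11, 19, 27, 35, 43, 51 → 59 (+8 each step).
For the km, ×3 each step: 1, 3, 9, 27, 81, 243 → 729.
Stops: +11 each step, so 19, 30, 41, 52, 63, 74 → 85.
So the next row is 59 photos, 729 km, 85 stops.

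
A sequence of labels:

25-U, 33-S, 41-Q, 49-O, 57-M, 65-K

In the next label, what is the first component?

First component: +8 each step; 25, 33, 41, 49, 57, 65 → 73.

73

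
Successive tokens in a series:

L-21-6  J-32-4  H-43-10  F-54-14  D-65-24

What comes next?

Letter: letters move back 2 places in the alphabet; L, J, H, F, D → B.
Second component: 21, 32, 43, 54, 65 → 76 (+11 each step).
Third component: each term is the sum of the two before it; 6, 4, 10, 14, 24 → 38.
Combining the parts gives B-76-38.

B-76-38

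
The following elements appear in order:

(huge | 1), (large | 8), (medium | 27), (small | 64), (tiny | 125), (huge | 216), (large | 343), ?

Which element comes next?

For the size, repeats huge → large → medium → small → tiny: huge, large, medium, small, tiny, huge, large → medium.
Second part — perfect cubes: 1³, 2³, 3³, …: 1, 8, 27, 64, 125, 216, 343 → 512.
Combining the parts gives (medium | 512).

(medium | 512)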